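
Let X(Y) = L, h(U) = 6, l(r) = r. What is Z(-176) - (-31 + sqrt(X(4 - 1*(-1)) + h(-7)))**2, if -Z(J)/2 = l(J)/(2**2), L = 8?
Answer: -887 + 62*sqrt(14) ≈ -655.02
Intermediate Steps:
Z(J) = -J/2 (Z(J) = -2*J/(2**2) = -2*J/4 = -J/2)
X(Y) = 8
Z(-176) - (-31 + sqrt(X(4 - 1*(-1)) + h(-7)))**2 = -1/2*(-176) - (-31 + sqrt(8 + 6))**2 = 88 - (-31 + sqrt(14))**2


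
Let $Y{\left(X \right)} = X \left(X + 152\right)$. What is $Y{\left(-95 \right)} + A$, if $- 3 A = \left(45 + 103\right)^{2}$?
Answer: $- \frac{38149}{3} \approx -12716.0$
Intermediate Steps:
$Y{\left(X \right)} = X \left(152 + X\right)$
$A = - \frac{21904}{3}$ ($A = - \frac{\left(45 + 103\right)^{2}}{3} = - \frac{148^{2}}{3} = \left(- \frac{1}{3}\right) 21904 = - \frac{21904}{3} \approx -7301.3$)
$Y{\left(-95 \right)} + A = - 95 \left(152 - 95\right) - \frac{21904}{3} = \left(-95\right) 57 - \frac{21904}{3} = -5415 - \frac{21904}{3} = - \frac{38149}{3}$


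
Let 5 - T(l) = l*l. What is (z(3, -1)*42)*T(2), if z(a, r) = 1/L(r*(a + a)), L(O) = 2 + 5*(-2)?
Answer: -21/4 ≈ -5.2500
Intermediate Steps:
T(l) = 5 - l² (T(l) = 5 - l*l = 5 - l²)
L(O) = -8 (L(O) = 2 - 10 = -8)
z(a, r) = -⅛ (z(a, r) = 1/(-8) = -⅛)
(z(3, -1)*42)*T(2) = (-⅛*42)*(5 - 1*2²) = -21*(5 - 1*4)/4 = -21*(5 - 4)/4 = -21/4*1 = -21/4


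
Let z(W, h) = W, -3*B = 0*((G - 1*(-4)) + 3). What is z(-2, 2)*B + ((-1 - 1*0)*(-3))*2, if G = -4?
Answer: 6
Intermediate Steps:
B = 0 (B = -0*((-4 - 1*(-4)) + 3) = -0*((-4 + 4) + 3) = -0*(0 + 3) = -0*3 = -⅓*0 = 0)
z(-2, 2)*B + ((-1 - 1*0)*(-3))*2 = -2*0 + ((-1 - 1*0)*(-3))*2 = 0 + ((-1 + 0)*(-3))*2 = 0 - 1*(-3)*2 = 0 + 3*2 = 0 + 6 = 6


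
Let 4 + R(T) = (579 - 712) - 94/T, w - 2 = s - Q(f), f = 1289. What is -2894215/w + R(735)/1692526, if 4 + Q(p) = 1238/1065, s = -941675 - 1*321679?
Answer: 958578612725368447/418442416221982845 ≈ 2.2908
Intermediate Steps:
s = -1263354 (s = -941675 - 321679 = -1263354)
Q(p) = -3022/1065 (Q(p) = -4 + 1238/1065 = -3022/1065)
w = -1345466858/1065 (w = 2 + (-1263354 - 1*(-3022/1065)) = 2 + (-1263354 + 3022/1065) = 2 - 1345468988/1065 = -1345466858/1065 ≈ -1.2634e+6)
R(T) = -137 - 94/T (R(T) = -4 + ((579 - 712) - 94/T) = -4 + (-133 - 94/T) = -137 - 94/T)
-2894215/w + R(735)/1692526 = -2894215/(-1345466858/1065) + (-137 - 94/735)/1692526 = -2894215*(-1065/1345466858) + (-137 - 94*1/735)*(1/1692526) = 3082338975/1345466858 + (-137 - 94/735)*(1/1692526) = 3082338975/1345466858 - 100789/735*1/1692526 = 3082338975/1345466858 - 100789/1244006610 = 958578612725368447/418442416221982845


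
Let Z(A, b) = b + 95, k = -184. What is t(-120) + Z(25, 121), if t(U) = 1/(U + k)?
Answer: 65663/304 ≈ 216.00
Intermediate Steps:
t(U) = 1/(-184 + U) (t(U) = 1/(U - 184) = 1/(-184 + U))
Z(A, b) = 95 + b
t(-120) + Z(25, 121) = 1/(-184 - 120) + (95 + 121) = 1/(-304) + 216 = -1/304 + 216 = 65663/304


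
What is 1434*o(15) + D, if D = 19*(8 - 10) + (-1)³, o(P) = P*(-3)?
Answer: -64569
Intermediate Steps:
o(P) = -3*P
D = -39 (D = 19*(-2) - 1 = -38 - 1 = -39)
1434*o(15) + D = 1434*(-3*15) - 39 = 1434*(-45) - 39 = -64530 - 39 = -64569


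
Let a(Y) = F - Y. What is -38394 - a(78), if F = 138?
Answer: -38454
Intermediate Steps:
a(Y) = 138 - Y
-38394 - a(78) = -38394 - (138 - 1*78) = -38394 - (138 - 78) = -38394 - 1*60 = -38394 - 60 = -38454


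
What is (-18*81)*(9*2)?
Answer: -26244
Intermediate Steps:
(-18*81)*(9*2) = -1458*18 = -26244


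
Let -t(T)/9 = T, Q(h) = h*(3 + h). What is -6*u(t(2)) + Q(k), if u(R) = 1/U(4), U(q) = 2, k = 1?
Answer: 1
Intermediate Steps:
t(T) = -9*T
u(R) = ½ (u(R) = 1/2 = ½)
-6*u(t(2)) + Q(k) = -6*½ + 1*(3 + 1) = -3 + 1*4 = -3 + 4 = 1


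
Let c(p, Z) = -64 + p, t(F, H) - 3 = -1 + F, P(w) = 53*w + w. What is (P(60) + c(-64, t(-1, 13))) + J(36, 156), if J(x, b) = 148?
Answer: 3260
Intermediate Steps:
P(w) = 54*w
t(F, H) = 2 + F (t(F, H) = 3 + (-1 + F) = 2 + F)
(P(60) + c(-64, t(-1, 13))) + J(36, 156) = (54*60 + (-64 - 64)) + 148 = (3240 - 128) + 148 = 3112 + 148 = 3260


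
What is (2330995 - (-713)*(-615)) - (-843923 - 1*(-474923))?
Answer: 2261500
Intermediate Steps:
(2330995 - (-713)*(-615)) - (-843923 - 1*(-474923)) = (2330995 - 1*438495) - (-843923 + 474923) = (2330995 - 438495) - 1*(-369000) = 1892500 + 369000 = 2261500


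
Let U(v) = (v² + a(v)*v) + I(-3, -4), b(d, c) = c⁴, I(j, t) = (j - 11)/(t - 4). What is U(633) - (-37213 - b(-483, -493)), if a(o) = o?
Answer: 236294619975/4 ≈ 5.9074e+10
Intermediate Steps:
I(j, t) = (-11 + j)/(-4 + t)
U(v) = 7/4 + 2*v² (U(v) = (v² + v*v) + (-11 - 3)/(-4 - 4) = (v² + v²) - 14/(-8) = 2*v² - ⅛*(-14) = 2*v² + 7/4 = 7/4 + 2*v²)
U(633) - (-37213 - b(-483, -493)) = (7/4 + 2*633²) - (-37213 - 1*(-493)⁴) = (7/4 + 2*400689) - (-37213 - 1*59072816401) = (7/4 + 801378) - (-37213 - 59072816401) = 3205519/4 - 1*(-59072853614) = 3205519/4 + 59072853614 = 236294619975/4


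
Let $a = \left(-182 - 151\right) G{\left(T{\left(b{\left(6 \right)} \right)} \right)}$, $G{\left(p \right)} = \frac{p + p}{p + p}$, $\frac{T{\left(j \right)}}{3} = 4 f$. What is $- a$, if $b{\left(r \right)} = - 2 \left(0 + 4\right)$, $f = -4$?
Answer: $333$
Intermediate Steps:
$b{\left(r \right)} = -8$ ($b{\left(r \right)} = \left(-2\right) 4 = -8$)
$T{\left(j \right)} = -48$ ($T{\left(j \right)} = 3 \cdot 4 \left(-4\right) = 3 \left(-16\right) = -48$)
$G{\left(p \right)} = 1$ ($G{\left(p \right)} = \frac{2 p}{2 p} = 2 p \frac{1}{2 p} = 1$)
$a = -333$ ($a = \left(-182 - 151\right) 1 = \left(-333\right) 1 = -333$)
$- a = \left(-1\right) \left(-333\right) = 333$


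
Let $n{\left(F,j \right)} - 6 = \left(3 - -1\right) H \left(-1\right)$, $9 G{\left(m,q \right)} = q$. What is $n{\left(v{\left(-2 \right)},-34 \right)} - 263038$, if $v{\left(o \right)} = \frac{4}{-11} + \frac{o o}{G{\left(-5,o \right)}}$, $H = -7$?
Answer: $-263004$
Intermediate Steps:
$G{\left(m,q \right)} = \frac{q}{9}$
$v{\left(o \right)} = - \frac{4}{11} + 9 o$ ($v{\left(o \right)} = \frac{4}{-11} + \frac{o o}{\frac{1}{9} o} = 4 \left(- \frac{1}{11}\right) + o^{2} \frac{9}{o} = - \frac{4}{11} + 9 o$)
$n{\left(F,j \right)} = 34$ ($n{\left(F,j \right)} = 6 + \left(3 - -1\right) \left(-7\right) \left(-1\right) = 6 + \left(3 + 1\right) \left(-7\right) \left(-1\right) = 6 + 4 \left(-7\right) \left(-1\right) = 6 - -28 = 6 + 28 = 34$)
$n{\left(v{\left(-2 \right)},-34 \right)} - 263038 = 34 - 263038 = -263004$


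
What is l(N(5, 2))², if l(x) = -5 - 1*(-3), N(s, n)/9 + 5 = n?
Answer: 4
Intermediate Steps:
N(s, n) = -45 + 9*n
l(x) = -2 (l(x) = -5 + 3 = -2)
l(N(5, 2))² = (-2)² = 4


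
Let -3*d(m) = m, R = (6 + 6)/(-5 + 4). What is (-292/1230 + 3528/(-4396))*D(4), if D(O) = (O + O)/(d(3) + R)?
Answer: 61792/96555 ≈ 0.63997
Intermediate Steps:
R = -12 (R = 12/(-1) = 12*(-1) = -12)
d(m) = -m/3
D(O) = -2*O/13 (D(O) = (O + O)/(-1/3*3 - 12) = (2*O)/(-1 - 12) = (2*O)/(-13) = (2*O)*(-1/13) = -2*O/13)
(-292/1230 + 3528/(-4396))*D(4) = (-292/1230 + 3528/(-4396))*(-2/13*4) = (-292*1/1230 + 3528*(-1/4396))*(-8/13) = (-146/615 - 126/157)*(-8/13) = -100412/96555*(-8/13) = 61792/96555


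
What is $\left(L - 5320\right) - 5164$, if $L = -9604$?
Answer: $-20088$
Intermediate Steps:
$\left(L - 5320\right) - 5164 = \left(-9604 - 5320\right) - 5164 = -14924 - 5164 = -20088$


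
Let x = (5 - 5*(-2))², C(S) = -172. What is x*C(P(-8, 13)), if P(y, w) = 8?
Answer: -38700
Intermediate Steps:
x = 225 (x = (5 + 10)² = 15² = 225)
x*C(P(-8, 13)) = 225*(-172) = -38700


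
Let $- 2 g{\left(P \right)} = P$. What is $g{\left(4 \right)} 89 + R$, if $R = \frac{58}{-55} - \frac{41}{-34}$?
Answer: $- \frac{332577}{1870} \approx -177.85$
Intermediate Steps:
$g{\left(P \right)} = - \frac{P}{2}$
$R = \frac{283}{1870}$ ($R = 58 \left(- \frac{1}{55}\right) - - \frac{41}{34} = - \frac{58}{55} + \frac{41}{34} = \frac{283}{1870} \approx 0.15134$)
$g{\left(4 \right)} 89 + R = \left(- \frac{1}{2}\right) 4 \cdot 89 + \frac{283}{1870} = \left(-2\right) 89 + \frac{283}{1870} = -178 + \frac{283}{1870} = - \frac{332577}{1870}$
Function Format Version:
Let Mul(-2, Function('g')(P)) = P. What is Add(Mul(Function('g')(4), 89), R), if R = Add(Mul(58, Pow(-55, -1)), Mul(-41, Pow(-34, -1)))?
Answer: Rational(-332577, 1870) ≈ -177.85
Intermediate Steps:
Function('g')(P) = Mul(Rational(-1, 2), P)
R = Rational(283, 1870) (R = Add(Mul(58, Rational(-1, 55)), Mul(-41, Rational(-1, 34))) = Add(Rational(-58, 55), Rational(41, 34)) = Rational(283, 1870) ≈ 0.15134)
Add(Mul(Function('g')(4), 89), R) = Add(Mul(Mul(Rational(-1, 2), 4), 89), Rational(283, 1870)) = Add(Mul(-2, 89), Rational(283, 1870)) = Add(-178, Rational(283, 1870)) = Rational(-332577, 1870)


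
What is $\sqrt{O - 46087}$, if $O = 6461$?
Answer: $i \sqrt{39626} \approx 199.06 i$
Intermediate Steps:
$\sqrt{O - 46087} = \sqrt{6461 - 46087} = \sqrt{-39626} = i \sqrt{39626}$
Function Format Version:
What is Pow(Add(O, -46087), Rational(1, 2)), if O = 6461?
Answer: Mul(I, Pow(39626, Rational(1, 2))) ≈ Mul(199.06, I)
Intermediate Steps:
Pow(Add(O, -46087), Rational(1, 2)) = Pow(Add(6461, -46087), Rational(1, 2)) = Pow(-39626, Rational(1, 2)) = Mul(I, Pow(39626, Rational(1, 2)))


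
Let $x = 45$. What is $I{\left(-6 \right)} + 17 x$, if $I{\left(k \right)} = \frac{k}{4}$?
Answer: $\frac{1527}{2} \approx 763.5$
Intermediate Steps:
$I{\left(k \right)} = \frac{k}{4}$ ($I{\left(k \right)} = k \frac{1}{4} = \frac{k}{4}$)
$I{\left(-6 \right)} + 17 x = \frac{1}{4} \left(-6\right) + 17 \cdot 45 = - \frac{3}{2} + 765 = \frac{1527}{2}$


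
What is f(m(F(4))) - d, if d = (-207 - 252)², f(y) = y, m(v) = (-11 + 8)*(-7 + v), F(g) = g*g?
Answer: -210708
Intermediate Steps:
F(g) = g²
m(v) = 21 - 3*v (m(v) = -3*(-7 + v) = 21 - 3*v)
d = 210681 (d = (-459)² = 210681)
f(m(F(4))) - d = (21 - 3*4²) - 1*210681 = (21 - 3*16) - 210681 = (21 - 48) - 210681 = -27 - 210681 = -210708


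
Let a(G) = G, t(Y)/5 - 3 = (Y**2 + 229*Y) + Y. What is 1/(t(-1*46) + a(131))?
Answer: -1/42174 ≈ -2.3711e-5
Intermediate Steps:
t(Y) = 15 + 5*Y**2 + 1150*Y (t(Y) = 15 + 5*((Y**2 + 229*Y) + Y) = 15 + 5*(Y**2 + 230*Y) = 15 + (5*Y**2 + 1150*Y) = 15 + 5*Y**2 + 1150*Y)
1/(t(-1*46) + a(131)) = 1/((15 + 5*(-1*46)**2 + 1150*(-1*46)) + 131) = 1/((15 + 5*(-46)**2 + 1150*(-46)) + 131) = 1/((15 + 5*2116 - 52900) + 131) = 1/((15 + 10580 - 52900) + 131) = 1/(-42305 + 131) = 1/(-42174) = -1/42174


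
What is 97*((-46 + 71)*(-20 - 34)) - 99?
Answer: -131049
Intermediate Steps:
97*((-46 + 71)*(-20 - 34)) - 99 = 97*(25*(-54)) - 99 = 97*(-1350) - 99 = -130950 - 99 = -131049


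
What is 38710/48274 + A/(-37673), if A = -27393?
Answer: 1390345756/909313201 ≈ 1.5290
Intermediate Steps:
38710/48274 + A/(-37673) = 38710/48274 - 27393/(-37673) = 38710*(1/48274) - 27393*(-1/37673) = 19355/24137 + 27393/37673 = 1390345756/909313201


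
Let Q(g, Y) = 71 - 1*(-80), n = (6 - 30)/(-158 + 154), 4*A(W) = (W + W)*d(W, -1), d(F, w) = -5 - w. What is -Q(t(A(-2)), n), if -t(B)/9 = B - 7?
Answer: -151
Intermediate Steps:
A(W) = -2*W (A(W) = ((W + W)*(-5 - 1*(-1)))/4 = ((2*W)*(-5 + 1))/4 = ((2*W)*(-4))/4 = (-8*W)/4 = -2*W)
t(B) = 63 - 9*B (t(B) = -9*(B - 7) = -9*(-7 + B) = 63 - 9*B)
n = 6 (n = -24/(-4) = -24*(-1/4) = 6)
Q(g, Y) = 151 (Q(g, Y) = 71 + 80 = 151)
-Q(t(A(-2)), n) = -1*151 = -151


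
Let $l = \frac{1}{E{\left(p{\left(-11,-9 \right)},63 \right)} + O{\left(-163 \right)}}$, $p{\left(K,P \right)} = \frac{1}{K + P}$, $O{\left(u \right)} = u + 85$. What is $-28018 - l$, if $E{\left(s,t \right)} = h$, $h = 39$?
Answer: $- \frac{1092701}{39} \approx -28018.0$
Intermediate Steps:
$O{\left(u \right)} = 85 + u$
$E{\left(s,t \right)} = 39$
$l = - \frac{1}{39}$ ($l = \frac{1}{39 + \left(85 - 163\right)} = \frac{1}{39 - 78} = \frac{1}{-39} = - \frac{1}{39} \approx -0.025641$)
$-28018 - l = -28018 - - \frac{1}{39} = -28018 + \frac{1}{39} = - \frac{1092701}{39}$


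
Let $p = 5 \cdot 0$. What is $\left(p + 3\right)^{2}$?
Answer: $9$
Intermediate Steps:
$p = 0$
$\left(p + 3\right)^{2} = \left(0 + 3\right)^{2} = 3^{2} = 9$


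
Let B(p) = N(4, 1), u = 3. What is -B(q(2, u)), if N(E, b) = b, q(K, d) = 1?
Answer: -1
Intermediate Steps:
B(p) = 1
-B(q(2, u)) = -1*1 = -1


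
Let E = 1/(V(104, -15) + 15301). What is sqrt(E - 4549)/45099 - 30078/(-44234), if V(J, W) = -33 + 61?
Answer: 15039/22117 + 2*I*sqrt(267229000745)/691322571 ≈ 0.67997 + 0.0014955*I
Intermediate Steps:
V(J, W) = 28
E = 1/15329 (E = 1/(28 + 15301) = 1/15329 ≈ 6.5236e-5)
sqrt(E - 4549)/45099 - 30078/(-44234) = sqrt(1/15329 - 4549)/45099 - 30078/(-44234) = sqrt(-69731620/15329)*(1/45099) - 30078*(-1/44234) = (2*I*sqrt(267229000745)/15329)*(1/45099) + 15039/22117 = 2*I*sqrt(267229000745)/691322571 + 15039/22117 = 15039/22117 + 2*I*sqrt(267229000745)/691322571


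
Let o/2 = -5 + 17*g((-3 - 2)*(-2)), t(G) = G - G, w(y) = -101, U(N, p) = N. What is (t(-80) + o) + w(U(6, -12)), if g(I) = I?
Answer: 229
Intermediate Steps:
t(G) = 0
o = 330 (o = 2*(-5 + 17*((-3 - 2)*(-2))) = 2*(-5 + 17*(-5*(-2))) = 2*(-5 + 17*10) = 2*(-5 + 170) = 2*165 = 330)
(t(-80) + o) + w(U(6, -12)) = (0 + 330) - 101 = 330 - 101 = 229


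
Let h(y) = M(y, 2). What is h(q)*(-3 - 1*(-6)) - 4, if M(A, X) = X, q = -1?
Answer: 2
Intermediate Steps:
h(y) = 2
h(q)*(-3 - 1*(-6)) - 4 = 2*(-3 - 1*(-6)) - 4 = 2*(-3 + 6) - 4 = 2*3 - 4 = 6 - 4 = 2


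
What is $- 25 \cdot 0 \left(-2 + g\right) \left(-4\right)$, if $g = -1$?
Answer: $0$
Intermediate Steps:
$- 25 \cdot 0 \left(-2 + g\right) \left(-4\right) = - 25 \cdot 0 \left(-2 - 1\right) \left(-4\right) = - 25 \cdot 0 \left(-3\right) \left(-4\right) = \left(-25\right) 0 \left(-4\right) = 0 \left(-4\right) = 0$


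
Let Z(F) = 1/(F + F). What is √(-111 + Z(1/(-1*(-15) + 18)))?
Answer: 3*I*√42/2 ≈ 9.7211*I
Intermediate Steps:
Z(F) = 1/(2*F)
√(-111 + Z(1/(-1*(-15) + 18))) = √(-111 + 1/(2*(1/(-1*(-15) + 18)))) = √(-111 + 1/(2*(1/(15 + 18)))) = √(-111 + 1/(2*(1/33))) = √(-111 + (½)*33) = √(-111 + 33/2) = √(-189/2) = 3*I*√42/2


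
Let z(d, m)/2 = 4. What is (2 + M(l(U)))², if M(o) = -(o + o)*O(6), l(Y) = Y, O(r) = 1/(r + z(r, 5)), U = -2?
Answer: 256/49 ≈ 5.2245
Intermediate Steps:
z(d, m) = 8 (z(d, m) = 2*4 = 8)
O(r) = 1/(8 + r) (O(r) = 1/(r + 8) = 1/(8 + r))
M(o) = -o/7 (M(o) = -(o + o)/(8 + 6) = -2*o/14 = -o/7)
(2 + M(l(U)))² = (2 - ⅐*(-2))² = (2 + 2/7)² = (16/7)² = 256/49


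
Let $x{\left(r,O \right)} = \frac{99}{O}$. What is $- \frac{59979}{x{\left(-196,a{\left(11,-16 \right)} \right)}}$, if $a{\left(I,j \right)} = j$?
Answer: $\frac{319888}{33} \approx 9693.6$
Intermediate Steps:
$- \frac{59979}{x{\left(-196,a{\left(11,-16 \right)} \right)}} = - \frac{59979}{99 \frac{1}{-16}} = - \frac{59979}{99 \left(- \frac{1}{16}\right)} = - \frac{59979}{- \frac{99}{16}} = \left(-59979\right) \left(- \frac{16}{99}\right) = \frac{319888}{33}$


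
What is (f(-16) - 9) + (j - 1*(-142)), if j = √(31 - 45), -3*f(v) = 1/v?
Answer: 6385/48 + I*√14 ≈ 133.02 + 3.7417*I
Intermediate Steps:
f(v) = -1/(3*v)
j = I*√14 (j = √(-14) = I*√14 ≈ 3.7417*I)
(f(-16) - 9) + (j - 1*(-142)) = (-⅓/(-16) - 9) + (I*√14 - 1*(-142)) = (-⅓*(-1/16) - 9) + (I*√14 + 142) = (1/48 - 9) + (142 + I*√14) = -431/48 + (142 + I*√14) = 6385/48 + I*√14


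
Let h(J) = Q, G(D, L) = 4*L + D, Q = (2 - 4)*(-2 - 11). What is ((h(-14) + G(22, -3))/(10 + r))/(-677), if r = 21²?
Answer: -36/305327 ≈ -0.00011791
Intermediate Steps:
r = 441
Q = 26 (Q = -2*(-13) = 26)
G(D, L) = D + 4*L
h(J) = 26
((h(-14) + G(22, -3))/(10 + r))/(-677) = ((26 + (22 + 4*(-3)))/(10 + 441))/(-677) = ((26 + (22 - 12))/451)*(-1/677) = ((26 + 10)*(1/451))*(-1/677) = (36*(1/451))*(-1/677) = (36/451)*(-1/677) = -36/305327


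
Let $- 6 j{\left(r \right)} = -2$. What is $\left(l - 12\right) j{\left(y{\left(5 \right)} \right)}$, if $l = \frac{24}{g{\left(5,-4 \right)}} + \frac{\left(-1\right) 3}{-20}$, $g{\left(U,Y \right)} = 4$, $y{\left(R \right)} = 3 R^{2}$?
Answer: $- \frac{39}{20} \approx -1.95$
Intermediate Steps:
$j{\left(r \right)} = \frac{1}{3}$ ($j{\left(r \right)} = \left(- \frac{1}{6}\right) \left(-2\right) = \frac{1}{3}$)
$l = \frac{123}{20}$ ($l = \frac{24}{4} + \frac{\left(-1\right) 3}{-20} = 24 \cdot \frac{1}{4} - - \frac{3}{20} = 6 + \frac{3}{20} = \frac{123}{20} \approx 6.15$)
$\left(l - 12\right) j{\left(y{\left(5 \right)} \right)} = \left(\frac{123}{20} - 12\right) \frac{1}{3} = \left(- \frac{117}{20}\right) \frac{1}{3} = - \frac{39}{20}$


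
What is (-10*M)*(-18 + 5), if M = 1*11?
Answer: 1430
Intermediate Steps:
M = 11
(-10*M)*(-18 + 5) = (-10*11)*(-18 + 5) = -110*(-13) = 1430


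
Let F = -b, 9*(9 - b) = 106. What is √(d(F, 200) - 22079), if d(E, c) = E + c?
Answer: I*√196886/3 ≈ 147.91*I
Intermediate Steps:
b = -25/9 (b = 9 - ⅑*106 = 9 - 106/9 = -25/9 ≈ -2.7778)
F = 25/9 (F = -1*(-25/9) = 25/9 ≈ 2.7778)
√(d(F, 200) - 22079) = √((25/9 + 200) - 22079) = √(1825/9 - 22079) = √(-196886/9) = I*√196886/3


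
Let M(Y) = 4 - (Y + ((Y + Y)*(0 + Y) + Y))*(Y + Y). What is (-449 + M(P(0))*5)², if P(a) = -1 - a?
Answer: 184041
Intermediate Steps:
M(Y) = 4 - 2*Y*(2*Y + 2*Y²) (M(Y) = 4 - (Y + ((2*Y)*Y + Y))*2*Y = 4 - (Y + (2*Y² + Y))*2*Y = 4 - (Y + (Y + 2*Y²))*2*Y = 4 - (2*Y + 2*Y²)*2*Y = 4 - 2*Y*(2*Y + 2*Y²))
(-449 + M(P(0))*5)² = (-449 + (4 - 4*(-1 - 1*0)² - 4*(-1 - 1*0)³)*5)² = (-449 + (4 - 4*(-1 + 0)² - 4*(-1 + 0)³)*5)² = (-449 + (4 - 4*(-1)² - 4*(-1)³)*5)² = (-449 + (4 - 4*1 - 4*(-1))*5)² = (-449 + (4 - 4 + 4)*5)² = (-449 + 4*5)² = (-449 + 20)² = (-429)² = 184041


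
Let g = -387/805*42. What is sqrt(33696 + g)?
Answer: 3*sqrt(49484730)/115 ≈ 183.51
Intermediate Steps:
g = -2322/115 (g = -387*1/805*42 = -387/805*42 = -2322/115 ≈ -20.191)
sqrt(33696 + g) = sqrt(33696 - 2322/115) = sqrt(3872718/115) = 3*sqrt(49484730)/115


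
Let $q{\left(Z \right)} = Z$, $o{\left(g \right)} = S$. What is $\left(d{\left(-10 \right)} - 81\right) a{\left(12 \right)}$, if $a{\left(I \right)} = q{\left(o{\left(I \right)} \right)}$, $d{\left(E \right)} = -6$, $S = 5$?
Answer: $-435$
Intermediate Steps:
$o{\left(g \right)} = 5$
$a{\left(I \right)} = 5$
$\left(d{\left(-10 \right)} - 81\right) a{\left(12 \right)} = \left(-6 - 81\right) 5 = \left(-87\right) 5 = -435$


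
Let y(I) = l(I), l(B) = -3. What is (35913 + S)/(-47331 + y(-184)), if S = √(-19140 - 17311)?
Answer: -11971/15778 - I*√36451/47334 ≈ -0.75871 - 0.0040335*I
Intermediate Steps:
y(I) = -3
S = I*√36451 (S = √(-36451) = I*√36451 ≈ 190.92*I)
(35913 + S)/(-47331 + y(-184)) = (35913 + I*√36451)/(-47331 - 3) = (35913 + I*√36451)/(-47334) = (35913 + I*√36451)*(-1/47334) = -11971/15778 - I*√36451/47334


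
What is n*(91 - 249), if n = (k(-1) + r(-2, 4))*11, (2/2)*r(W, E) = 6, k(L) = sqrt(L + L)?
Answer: -10428 - 1738*I*sqrt(2) ≈ -10428.0 - 2457.9*I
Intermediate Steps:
k(L) = sqrt(2)*sqrt(L) (k(L) = sqrt(2*L) = sqrt(2)*sqrt(L))
r(W, E) = 6
n = 66 + 11*I*sqrt(2) (n = (sqrt(2)*sqrt(-1) + 6)*11 = (sqrt(2)*I + 6)*11 = (I*sqrt(2) + 6)*11 = (6 + I*sqrt(2))*11 = 66 + 11*I*sqrt(2) ≈ 66.0 + 15.556*I)
n*(91 - 249) = (66 + 11*I*sqrt(2))*(91 - 249) = (66 + 11*I*sqrt(2))*(-158) = -10428 - 1738*I*sqrt(2)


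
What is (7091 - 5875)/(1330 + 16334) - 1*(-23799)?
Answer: 6568543/276 ≈ 23799.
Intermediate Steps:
(7091 - 5875)/(1330 + 16334) - 1*(-23799) = 1216/17664 + 23799 = 1216*(1/17664) + 23799 = 19/276 + 23799 = 6568543/276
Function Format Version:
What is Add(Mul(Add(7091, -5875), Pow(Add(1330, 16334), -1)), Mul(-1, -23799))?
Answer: Rational(6568543, 276) ≈ 23799.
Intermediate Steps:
Add(Mul(Add(7091, -5875), Pow(Add(1330, 16334), -1)), Mul(-1, -23799)) = Add(Mul(1216, Pow(17664, -1)), 23799) = Add(Mul(1216, Rational(1, 17664)), 23799) = Add(Rational(19, 276), 23799) = Rational(6568543, 276)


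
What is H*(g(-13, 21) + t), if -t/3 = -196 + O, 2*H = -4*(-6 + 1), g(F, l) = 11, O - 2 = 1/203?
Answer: 1203760/203 ≈ 5929.9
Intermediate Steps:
O = 407/203 (O = 2 + 1/203 = 407/203 ≈ 2.0049)
H = 10 (H = (-4*(-6 + 1))/2 = (-4*(-5))/2 = (½)*20 = 10)
t = 118143/203 (t = -3*(-196 + 407/203) = -3*(-39381/203) = 118143/203 ≈ 581.99)
H*(g(-13, 21) + t) = 10*(11 + 118143/203) = 10*(120376/203) = 1203760/203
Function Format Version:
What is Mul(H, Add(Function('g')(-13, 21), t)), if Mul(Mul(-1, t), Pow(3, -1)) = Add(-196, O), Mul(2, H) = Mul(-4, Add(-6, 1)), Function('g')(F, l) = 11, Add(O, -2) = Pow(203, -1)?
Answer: Rational(1203760, 203) ≈ 5929.9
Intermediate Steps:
O = Rational(407, 203) (O = Add(2, Pow(203, -1)) = Add(2, Rational(1, 203)) = Rational(407, 203) ≈ 2.0049)
H = 10 (H = Mul(Rational(1, 2), Mul(-4, Add(-6, 1))) = Mul(Rational(1, 2), Mul(-4, -5)) = Mul(Rational(1, 2), 20) = 10)
t = Rational(118143, 203) (t = Mul(-3, Add(-196, Rational(407, 203))) = Mul(-3, Rational(-39381, 203)) = Rational(118143, 203) ≈ 581.99)
Mul(H, Add(Function('g')(-13, 21), t)) = Mul(10, Add(11, Rational(118143, 203))) = Mul(10, Rational(120376, 203)) = Rational(1203760, 203)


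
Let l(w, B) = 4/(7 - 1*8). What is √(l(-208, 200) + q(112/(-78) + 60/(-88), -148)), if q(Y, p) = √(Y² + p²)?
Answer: √(-2944656 + 858*√16128237745)/858 ≈ 12.001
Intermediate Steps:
l(w, B) = -4 (l(w, B) = 4/(7 - 8) = 4/(-1) = 4*(-1) = -4)
√(l(-208, 200) + q(112/(-78) + 60/(-88), -148)) = √(-4 + √((112/(-78) + 60/(-88))² + (-148)²)) = √(-4 + √((112*(-1/78) + 60*(-1/88))² + 21904)) = √(-4 + √((-56/39 - 15/22)² + 21904)) = √(-4 + √((-1817/858)² + 21904)) = √(-4 + √(3301489/736164 + 21904)) = √(-4 + √(16128237745/736164)) = √(-4 + √16128237745/858)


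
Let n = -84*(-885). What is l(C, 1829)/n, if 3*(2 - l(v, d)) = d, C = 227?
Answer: -1823/223020 ≈ -0.0081742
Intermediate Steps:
n = 74340
l(v, d) = 2 - d/3
l(C, 1829)/n = (2 - ⅓*1829)/74340 = (2 - 1829/3)*(1/74340) = -1823/3*1/74340 = -1823/223020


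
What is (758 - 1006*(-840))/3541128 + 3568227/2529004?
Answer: 461705470789/279860214891 ≈ 1.6498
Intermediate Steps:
(758 - 1006*(-840))/3541128 + 3568227/2529004 = (758 + 845040)*(1/3541128) + 3568227*(1/2529004) = 845798*(1/3541128) + 3568227/2529004 = 422899/1770564 + 3568227/2529004 = 461705470789/279860214891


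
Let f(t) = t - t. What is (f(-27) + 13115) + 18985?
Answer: 32100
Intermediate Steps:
f(t) = 0
(f(-27) + 13115) + 18985 = (0 + 13115) + 18985 = 13115 + 18985 = 32100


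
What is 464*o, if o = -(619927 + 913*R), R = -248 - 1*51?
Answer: -160980160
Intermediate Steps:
R = -299 (R = -248 - 51 = -299)
o = -346940 (o = -(-224598 + 571538) = -913/(1/(53 + (-299 + 626))) = -913/(1/(53 + 327)) = -913/(1/380) = -913/1/380 = -913*380 = -346940)
464*o = 464*(-346940) = -160980160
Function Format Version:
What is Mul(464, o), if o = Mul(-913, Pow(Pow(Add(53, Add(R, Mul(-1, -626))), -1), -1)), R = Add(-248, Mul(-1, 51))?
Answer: -160980160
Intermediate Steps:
R = -299 (R = Add(-248, -51) = -299)
o = -346940 (o = Mul(-913, Pow(Pow(Add(53, Add(-299, Mul(-1, -626))), -1), -1)) = Mul(-913, Pow(Pow(Add(53, Add(-299, 626)), -1), -1)) = Mul(-913, Pow(Pow(Add(53, 327), -1), -1)) = Mul(-913, Pow(Pow(380, -1), -1)) = Mul(-913, Pow(Rational(1, 380), -1)) = Mul(-913, 380) = -346940)
Mul(464, o) = Mul(464, -346940) = -160980160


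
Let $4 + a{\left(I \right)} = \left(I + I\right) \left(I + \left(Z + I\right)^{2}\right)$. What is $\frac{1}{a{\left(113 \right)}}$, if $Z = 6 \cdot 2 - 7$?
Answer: $\frac{1}{3172358} \approx 3.1522 \cdot 10^{-7}$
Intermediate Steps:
$Z = 5$ ($Z = 12 - 7 = 5$)
$a{\left(I \right)} = -4 + 2 I \left(I + \left(5 + I\right)^{2}\right)$ ($a{\left(I \right)} = -4 + \left(I + I\right) \left(I + \left(5 + I\right)^{2}\right) = -4 + 2 I \left(I + \left(5 + I\right)^{2}\right)$)
$\frac{1}{a{\left(113 \right)}} = \frac{1}{-4 + 2 \cdot 113^{2} + 2 \cdot 113 \left(5 + 113\right)^{2}} = \frac{1}{-4 + 2 \cdot 12769 + 2 \cdot 113 \cdot 118^{2}} = \frac{1}{-4 + 25538 + 2 \cdot 113 \cdot 13924} = \frac{1}{-4 + 25538 + 3146824} = \frac{1}{3172358}$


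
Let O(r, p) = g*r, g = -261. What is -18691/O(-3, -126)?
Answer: -18691/783 ≈ -23.871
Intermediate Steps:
O(r, p) = -261*r
-18691/O(-3, -126) = -18691/((-261*(-3))) = -18691/783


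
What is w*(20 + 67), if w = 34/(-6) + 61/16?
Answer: -2581/16 ≈ -161.31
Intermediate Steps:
w = -89/48 (w = 34*(-1/6) + 61*(1/16) = -17/3 + 61/16 = -89/48 ≈ -1.8542)
w*(20 + 67) = -89*(20 + 67)/48 = -89/48*87 = -2581/16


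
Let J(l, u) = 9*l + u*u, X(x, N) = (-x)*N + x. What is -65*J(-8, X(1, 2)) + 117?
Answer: 4732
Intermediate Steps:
X(x, N) = x - N*x (X(x, N) = -N*x + x = x - N*x)
J(l, u) = u² + 9*l (J(l, u) = 9*l + u² = u² + 9*l)
-65*J(-8, X(1, 2)) + 117 = -65*((1*(1 - 1*2))² + 9*(-8)) + 117 = -65*((1*(1 - 2))² - 72) + 117 = -65*((1*(-1))² - 72) + 117 = -65*((-1)² - 72) + 117 = -65*(1 - 72) + 117 = -65*(-71) + 117 = 4615 + 117 = 4732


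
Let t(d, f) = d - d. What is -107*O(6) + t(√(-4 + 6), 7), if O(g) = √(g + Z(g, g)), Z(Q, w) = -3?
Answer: -107*√3 ≈ -185.33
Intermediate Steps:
t(d, f) = 0
O(g) = √(-3 + g) (O(g) = √(g - 3) = √(-3 + g))
-107*O(6) + t(√(-4 + 6), 7) = -107*√(-3 + 6) + 0 = -107*√3 + 0 = -107*√3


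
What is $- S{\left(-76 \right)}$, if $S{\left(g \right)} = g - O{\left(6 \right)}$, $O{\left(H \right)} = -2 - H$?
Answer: $68$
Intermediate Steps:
$S{\left(g \right)} = 8 + g$ ($S{\left(g \right)} = g - \left(-2 - 6\right) = g - -8 = g + 8 = 8 + g$)
$- S{\left(-76 \right)} = - (8 - 76) = \left(-1\right) \left(-68\right) = 68$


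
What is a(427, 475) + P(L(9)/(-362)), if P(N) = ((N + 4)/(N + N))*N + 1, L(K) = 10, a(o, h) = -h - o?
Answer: -325443/362 ≈ -899.01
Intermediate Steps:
P(N) = 3 + N/2 (P(N) = ((4 + N)/((2*N)))*N + 1 = ((4 + N)*(1/(2*N)))*N + 1 = ((4 + N)/(2*N))*N + 1 = (2 + N/2) + 1 = 3 + N/2)
a(427, 475) + P(L(9)/(-362)) = (-1*475 - 1*427) + (3 + (10/(-362))/2) = (-475 - 427) + (3 + (10*(-1/362))/2) = -902 + (3 + (½)*(-5/181)) = -902 + (3 - 5/362) = -902 + 1081/362 = -325443/362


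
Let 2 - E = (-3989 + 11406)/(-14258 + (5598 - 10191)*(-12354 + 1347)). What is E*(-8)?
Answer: -808594952/50540893 ≈ -15.999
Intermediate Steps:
E = 101074369/50540893 (E = 2 - (-3989 + 11406)/(-14258 + (5598 - 10191)*(-12354 + 1347)) = 2 - 7417/(-14258 - 4593*(-11007)) = 2 - 7417/(-14258 + 50555151) = 2 - 7417/50540893 = 101074369/50540893 ≈ 1.9999)
E*(-8) = (101074369/50540893)*(-8) = -808594952/50540893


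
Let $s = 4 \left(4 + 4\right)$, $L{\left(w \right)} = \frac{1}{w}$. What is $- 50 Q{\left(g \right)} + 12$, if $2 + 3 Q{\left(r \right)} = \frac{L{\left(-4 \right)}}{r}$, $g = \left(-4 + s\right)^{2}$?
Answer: $\frac{71091}{1568} \approx 45.339$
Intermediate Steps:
$s = 32$ ($s = 4 \cdot 8 = 32$)
$g = 784$ ($g = \left(-4 + 32\right)^{2} = 28^{2} = 784$)
$Q{\left(r \right)} = - \frac{2}{3} - \frac{1}{12 r}$ ($Q{\left(r \right)} = - \frac{2}{3} + \frac{\frac{1}{-4} \frac{1}{r}}{3} = - \frac{2}{3} + \frac{\left(- \frac{1}{4}\right) \frac{1}{r}}{3} = - \frac{2}{3} - \frac{1}{12 r}$)
$- 50 Q{\left(g \right)} + 12 = - 50 \frac{-1 - 6272}{12 \cdot 784} + 12 = - 50 \cdot \frac{1}{12} \cdot \frac{1}{784} \left(-1 - 6272\right) + 12 = - 50 \cdot \frac{1}{12} \cdot \frac{1}{784} \left(-6273\right) + 12 = \left(-50\right) \left(- \frac{2091}{3136}\right) + 12 = \frac{52275}{1568} + 12 = \frac{71091}{1568}$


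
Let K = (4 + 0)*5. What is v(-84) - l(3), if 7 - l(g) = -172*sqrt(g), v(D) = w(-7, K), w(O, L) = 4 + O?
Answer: -10 - 172*sqrt(3) ≈ -307.91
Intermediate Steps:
K = 20 (K = 4*5 = 20)
v(D) = -3 (v(D) = 4 - 7 = -3)
l(g) = 7 + 172*sqrt(g) (l(g) = 7 - (-172)*sqrt(g) = 7 + 172*sqrt(g))
v(-84) - l(3) = -3 - (7 + 172*sqrt(3)) = -3 + (-7 - 172*sqrt(3)) = -10 - 172*sqrt(3)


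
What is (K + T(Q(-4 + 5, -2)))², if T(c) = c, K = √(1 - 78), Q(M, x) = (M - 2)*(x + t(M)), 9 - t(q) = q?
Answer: (-6 + I*√77)² ≈ -41.0 - 105.3*I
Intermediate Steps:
t(q) = 9 - q
Q(M, x) = (-2 + M)*(9 + x - M) (Q(M, x) = (M - 2)*(x + (9 - M)) = (-2 + M)*(9 + x - M))
K = I*√77 (K = √(-77) = I*√77 ≈ 8.775*I)
(K + T(Q(-4 + 5, -2)))² = (I*√77 + (-18 - (-4 + 5)² - 2*(-2) + 11*(-4 + 5) + (-4 + 5)*(-2)))² = (I*√77 + (-18 - 1*1² + 4 + 11*1 + 1*(-2)))² = (I*√77 + (-18 - 1*1 + 4 + 11 - 2))² = (I*√77 + (-18 - 1 + 4 + 11 - 2))² = (I*√77 - 6)² = (-6 + I*√77)²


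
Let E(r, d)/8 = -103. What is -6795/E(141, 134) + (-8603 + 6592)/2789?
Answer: 17294191/2298136 ≈ 7.5253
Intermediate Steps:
E(r, d) = -824 (E(r, d) = 8*(-103) = -824)
-6795/E(141, 134) + (-8603 + 6592)/2789 = -6795/(-824) + (-8603 + 6592)/2789 = -6795*(-1/824) - 2011*1/2789 = 6795/824 - 2011/2789 = 17294191/2298136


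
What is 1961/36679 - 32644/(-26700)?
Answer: 312426994/244832325 ≈ 1.2761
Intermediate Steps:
1961/36679 - 32644/(-26700) = 1961*(1/36679) - 32644*(-1/26700) = 1961/36679 + 8161/6675 = 312426994/244832325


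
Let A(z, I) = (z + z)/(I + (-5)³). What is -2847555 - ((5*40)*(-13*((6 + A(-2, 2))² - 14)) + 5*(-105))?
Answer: -42191946070/15129 ≈ -2.7888e+6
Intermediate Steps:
A(z, I) = 2*z/(-125 + I) (A(z, I) = (2*z)/(I - 125) = (2*z)/(-125 + I) = 2*z/(-125 + I))
-2847555 - ((5*40)*(-13*((6 + A(-2, 2))² - 14)) + 5*(-105)) = -2847555 - ((5*40)*(-13*((6 + 2*(-2)/(-125 + 2))² - 14)) + 5*(-105)) = -2847555 - (200*(-13*((6 + 2*(-2)/(-123))² - 14)) - 525) = -2847555 - (200*(-13*((6 + 2*(-2)*(-1/123))² - 14)) - 525) = -2847555 - (200*(-13*((6 + 4/123)² - 14)) - 525) = -2847555 - (200*(-13*((742/123)² - 14)) - 525) = -2847555 - (200*(-13*(550564/15129 - 14)) - 525) = -2847555 - (200*(-13*338758/15129) - 525) = -2847555 - (200*(-4403854/15129) - 525) = -2847555 - (-880770800/15129 - 525) = -2847555 - 1*(-888713525/15129) = -2847555 + 888713525/15129 = -42191946070/15129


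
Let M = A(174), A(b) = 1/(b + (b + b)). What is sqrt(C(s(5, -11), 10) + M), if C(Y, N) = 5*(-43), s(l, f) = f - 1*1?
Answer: I*sqrt(6509282)/174 ≈ 14.663*I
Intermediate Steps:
s(l, f) = -1 + f (s(l, f) = f - 1 = -1 + f)
C(Y, N) = -215
A(b) = 1/(3*b) (A(b) = 1/(b + 2*b) = 1/(3*b))
M = 1/522 (M = (1/3)/174 = (1/3)*(1/174) = 1/522 ≈ 0.0019157)
sqrt(C(s(5, -11), 10) + M) = sqrt(-215 + 1/522) = sqrt(-112229/522) = I*sqrt(6509282)/174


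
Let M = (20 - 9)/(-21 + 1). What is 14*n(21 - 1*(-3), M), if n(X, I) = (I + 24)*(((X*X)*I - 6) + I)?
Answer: -21231161/200 ≈ -1.0616e+5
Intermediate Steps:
M = -11/20 (M = 11/(-20) = 11*(-1/20) = -11/20 ≈ -0.55000)
n(X, I) = (24 + I)*(-6 + I + I*X²) (n(X, I) = (24 + I)*((X²*I - 6) + I) = (24 + I)*((I*X² - 6) + I) = (24 + I)*((-6 + I*X²) + I) = (24 + I)*(-6 + I + I*X²))
14*n(21 - 1*(-3), M) = 14*(-144 + (-11/20)² + 18*(-11/20) + (-11/20)²*(21 - 1*(-3))² + 24*(-11/20)*(21 - 1*(-3))²) = 14*(-144 + 121/400 - 99/10 + 121*(21 + 3)²/400 + 24*(-11/20)*(21 + 3)²) = 14*(-144 + 121/400 - 99/10 + (121/400)*24² + 24*(-11/20)*24²) = 14*(-144 + 121/400 - 99/10 + (121/400)*576 + 24*(-11/20)*576) = 14*(-144 + 121/400 - 99/10 + 4356/25 - 38016/5) = 14*(-3033023/400) = -21231161/200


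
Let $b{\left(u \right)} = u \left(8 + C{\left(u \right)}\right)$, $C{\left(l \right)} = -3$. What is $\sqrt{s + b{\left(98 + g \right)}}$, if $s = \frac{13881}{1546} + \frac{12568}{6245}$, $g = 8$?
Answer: $\frac{\sqrt{50428264356448210}}{9654770} \approx 23.259$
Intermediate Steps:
$s = \frac{106116973}{9654770}$ ($s = 13881 \cdot \frac{1}{1546} + 12568 \cdot \frac{1}{6245} = \frac{13881}{1546} + \frac{12568}{6245} = \frac{106116973}{9654770} \approx 10.991$)
$b{\left(u \right)} = 5 u$ ($b{\left(u \right)} = u \left(8 - 3\right) = u 5 = 5 u$)
$\sqrt{s + b{\left(98 + g \right)}} = \sqrt{\frac{106116973}{9654770} + 5 \left(98 + 8\right)} = \sqrt{\frac{106116973}{9654770} + 5 \cdot 106} = \sqrt{\frac{106116973}{9654770} + 530} = \sqrt{\frac{5223145073}{9654770}} = \frac{\sqrt{50428264356448210}}{9654770}$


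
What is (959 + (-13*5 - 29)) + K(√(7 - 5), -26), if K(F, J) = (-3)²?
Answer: 874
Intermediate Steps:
K(F, J) = 9
(959 + (-13*5 - 29)) + K(√(7 - 5), -26) = (959 + (-13*5 - 29)) + 9 = (959 + (-65 - 29)) + 9 = (959 - 94) + 9 = 865 + 9 = 874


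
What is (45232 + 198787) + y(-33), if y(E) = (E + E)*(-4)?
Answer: 244283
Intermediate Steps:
y(E) = -8*E (y(E) = (2*E)*(-4) = -8*E)
(45232 + 198787) + y(-33) = (45232 + 198787) - 8*(-33) = 244019 + 264 = 244283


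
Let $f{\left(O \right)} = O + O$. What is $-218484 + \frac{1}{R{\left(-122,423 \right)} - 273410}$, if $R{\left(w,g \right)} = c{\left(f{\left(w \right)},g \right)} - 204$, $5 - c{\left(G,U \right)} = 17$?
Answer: $- \frac{59782902985}{273626} \approx -2.1848 \cdot 10^{5}$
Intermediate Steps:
$f{\left(O \right)} = 2 O$
$c{\left(G,U \right)} = -12$ ($c{\left(G,U \right)} = 5 - 17 = -12$)
$R{\left(w,g \right)} = -216$ ($R{\left(w,g \right)} = -12 - 204 = -216$)
$-218484 + \frac{1}{R{\left(-122,423 \right)} - 273410} = -218484 + \frac{1}{-216 - 273410} = -218484 + \frac{1}{-273626} = -218484 - \frac{1}{273626} = - \frac{59782902985}{273626}$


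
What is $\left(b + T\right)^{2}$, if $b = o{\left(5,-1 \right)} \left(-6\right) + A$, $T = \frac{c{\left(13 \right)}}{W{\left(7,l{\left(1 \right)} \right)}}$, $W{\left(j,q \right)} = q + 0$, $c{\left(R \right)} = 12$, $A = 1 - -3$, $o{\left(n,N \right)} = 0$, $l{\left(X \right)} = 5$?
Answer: $\frac{1024}{25} \approx 40.96$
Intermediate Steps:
$A = 4$ ($A = 1 + 3 = 4$)
$W{\left(j,q \right)} = q$
$T = \frac{12}{5} \approx 2.4$
$b = 4$ ($b = 0 \left(-6\right) + 4 = 0 + 4 = 4$)
$\left(b + T\right)^{2} = \left(4 + \frac{12}{5}\right)^{2} = \left(\frac{32}{5}\right)^{2} = \frac{1024}{25}$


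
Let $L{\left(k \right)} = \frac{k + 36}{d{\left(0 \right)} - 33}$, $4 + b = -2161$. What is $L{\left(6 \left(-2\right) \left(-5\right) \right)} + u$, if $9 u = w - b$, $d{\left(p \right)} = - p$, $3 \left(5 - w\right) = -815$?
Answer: $\frac{79711}{297} \approx 268.39$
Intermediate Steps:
$b = -2165$ ($b = -4 - 2161 = -2165$)
$w = \frac{830}{3}$ ($w = 5 - - \frac{815}{3} = 5 + \frac{815}{3} = \frac{830}{3} \approx 276.67$)
$u = \frac{7325}{27}$ ($u = \frac{\frac{830}{3} - -2165}{9} = \frac{\frac{830}{3} + 2165}{9} = \frac{1}{9} \cdot \frac{7325}{3} = \frac{7325}{27} \approx 271.3$)
$L{\left(k \right)} = - \frac{12}{11} - \frac{k}{33}$ ($L{\left(k \right)} = \frac{k + 36}{\left(-1\right) 0 - 33} = \frac{36 + k}{0 - 33} = \frac{36 + k}{-33} = \left(36 + k\right) \left(- \frac{1}{33}\right) = - \frac{12}{11} - \frac{k}{33}$)
$L{\left(6 \left(-2\right) \left(-5\right) \right)} + u = \left(- \frac{12}{11} - \frac{6 \left(-2\right) \left(-5\right)}{33}\right) + \frac{7325}{27} = \left(- \frac{12}{11} - \frac{\left(-12\right) \left(-5\right)}{33}\right) + \frac{7325}{27} = \left(- \frac{12}{11} - \frac{20}{11}\right) + \frac{7325}{27} = - \frac{32}{11} + \frac{7325}{27} = \frac{79711}{297}$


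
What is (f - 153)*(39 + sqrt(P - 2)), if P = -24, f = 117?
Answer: -1404 - 36*I*sqrt(26) ≈ -1404.0 - 183.56*I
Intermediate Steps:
(f - 153)*(39 + sqrt(P - 2)) = (117 - 153)*(39 + sqrt(-24 - 2)) = -36*(39 + sqrt(-26)) = -36*(39 + I*sqrt(26)) = -1404 - 36*I*sqrt(26)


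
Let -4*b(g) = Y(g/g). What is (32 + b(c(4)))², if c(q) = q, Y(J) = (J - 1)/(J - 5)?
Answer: 1024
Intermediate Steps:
Y(J) = (-1 + J)/(-5 + J)
b(g) = 0 (b(g) = -(-1 + g/g)/(4*(-5 + g/g)) = -(-1 + 1)/(4*(-5 + 1)) = -0/(4*(-4)) = -(-1)*0/16 = -¼*0 = 0)
(32 + b(c(4)))² = (32 + 0)² = 32² = 1024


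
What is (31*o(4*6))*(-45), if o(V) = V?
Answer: -33480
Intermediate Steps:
(31*o(4*6))*(-45) = (31*(4*6))*(-45) = (31*24)*(-45) = 744*(-45) = -33480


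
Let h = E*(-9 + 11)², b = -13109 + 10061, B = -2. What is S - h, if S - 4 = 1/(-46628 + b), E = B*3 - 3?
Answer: 1987039/49676 ≈ 40.000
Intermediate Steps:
b = -3048
E = -9 (E = -2*3 - 3 = -6 - 3 = -9)
S = 198703/49676 (S = 4 + 1/(-46628 - 3048) = 4 + 1/(-49676) = 4 - 1/49676 = 198703/49676 ≈ 4.0000)
h = -36 (h = -9*(-9 + 11)² = -9*2² = -9*4 = -36)
S - h = 198703/49676 - 1*(-36) = 198703/49676 + 36 = 1987039/49676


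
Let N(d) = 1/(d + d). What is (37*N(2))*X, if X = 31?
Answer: 1147/4 ≈ 286.75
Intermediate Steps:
N(d) = 1/(2*d)
(37*N(2))*X = (37*((½)/2))*31 = (37*((½)*(½)))*31 = (37*(¼))*31 = (37/4)*31 = 1147/4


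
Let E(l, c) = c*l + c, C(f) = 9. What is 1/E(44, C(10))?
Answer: 1/405 ≈ 0.0024691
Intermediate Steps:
E(l, c) = c + c*l
1/E(44, C(10)) = 1/(9*(1 + 44)) = 1/(9*45) = 1/405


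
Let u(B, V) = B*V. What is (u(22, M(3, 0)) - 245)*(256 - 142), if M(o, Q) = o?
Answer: -20406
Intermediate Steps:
(u(22, M(3, 0)) - 245)*(256 - 142) = (22*3 - 245)*(256 - 142) = (66 - 245)*114 = -179*114 = -20406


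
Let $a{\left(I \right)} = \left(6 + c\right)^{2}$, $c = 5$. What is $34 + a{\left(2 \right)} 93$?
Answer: $11287$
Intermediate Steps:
$a{\left(I \right)} = 121$ ($a{\left(I \right)} = \left(6 + 5\right)^{2} = 11^{2} = 121$)
$34 + a{\left(2 \right)} 93 = 34 + 121 \cdot 93 = 34 + 11253 = 11287$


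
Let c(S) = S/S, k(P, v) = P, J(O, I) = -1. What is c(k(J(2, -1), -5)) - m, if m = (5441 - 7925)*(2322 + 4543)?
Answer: 17052661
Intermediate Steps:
c(S) = 1
m = -17052660 (m = -2484*6865 = -17052660)
c(k(J(2, -1), -5)) - m = 1 - 1*(-17052660) = 1 + 17052660 = 17052661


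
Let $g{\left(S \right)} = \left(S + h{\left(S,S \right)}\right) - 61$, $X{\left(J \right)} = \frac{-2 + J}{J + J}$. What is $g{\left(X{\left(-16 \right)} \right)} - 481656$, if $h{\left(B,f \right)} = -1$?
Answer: $- \frac{7707479}{16} \approx -4.8172 \cdot 10^{5}$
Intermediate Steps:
$X{\left(J \right)} = \frac{-2 + J}{2 J}$
$g{\left(S \right)} = -62 + S$ ($g{\left(S \right)} = \left(S - 1\right) - 61 = \left(-1 + S\right) - 61 = -62 + S$)
$g{\left(X{\left(-16 \right)} \right)} - 481656 = \left(-62 + \frac{-2 - 16}{2 \left(-16\right)}\right) - 481656 = \left(-62 + \frac{1}{2} \left(- \frac{1}{16}\right) \left(-18\right)\right) - 481656 = \left(-62 + \frac{9}{16}\right) - 481656 = - \frac{983}{16} - 481656 = - \frac{7707479}{16}$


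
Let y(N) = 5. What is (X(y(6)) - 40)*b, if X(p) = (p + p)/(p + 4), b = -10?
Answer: 3500/9 ≈ 388.89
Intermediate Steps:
X(p) = 2*p/(4 + p) (X(p) = (2*p)/(4 + p) = 2*p/(4 + p))
(X(y(6)) - 40)*b = (2*5/(4 + 5) - 40)*(-10) = (2*5/9 - 40)*(-10) = (2*5*(⅑) - 40)*(-10) = (10/9 - 40)*(-10) = -350/9*(-10) = 3500/9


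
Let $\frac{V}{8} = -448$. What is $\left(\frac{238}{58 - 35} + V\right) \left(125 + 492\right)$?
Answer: $- \frac{50713698}{23} \approx -2.2049 \cdot 10^{6}$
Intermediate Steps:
$V = -3584$ ($V = 8 \left(-448\right) = -3584$)
$\left(\frac{238}{58 - 35} + V\right) \left(125 + 492\right) = \left(\frac{238}{58 - 35} - 3584\right) \left(125 + 492\right) = \left(\frac{238}{23} - 3584\right) 617 = \left(- \frac{82194}{23}\right) 617 = - \frac{50713698}{23}$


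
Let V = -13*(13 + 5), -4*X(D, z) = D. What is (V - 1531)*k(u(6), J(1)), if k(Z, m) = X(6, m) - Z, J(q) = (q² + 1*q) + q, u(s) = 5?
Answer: 22945/2 ≈ 11473.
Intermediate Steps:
X(D, z) = -D/4
V = -234 (V = -13*18 = -234)
J(q) = q² + 2*q (J(q) = (q² + q) + q = (q + q²) + q = q² + 2*q)
k(Z, m) = -3/2 - Z (k(Z, m) = -¼*6 - Z = -3/2 - Z)
(V - 1531)*k(u(6), J(1)) = (-234 - 1531)*(-3/2 - 1*5) = -1765*(-3/2 - 5) = -1765*(-13/2) = 22945/2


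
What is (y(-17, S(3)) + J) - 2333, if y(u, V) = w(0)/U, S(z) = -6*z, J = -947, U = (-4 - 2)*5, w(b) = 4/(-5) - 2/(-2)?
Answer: -492001/150 ≈ -3280.0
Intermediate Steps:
w(b) = ⅕ (w(b) = 4*(-⅕) - 2*(-½) = -⅘ + 1 = ⅕)
U = -30 (U = -6*5 = -30)
y(u, V) = -1/150 (y(u, V) = (⅕)/(-30) = (⅕)*(-1/30) = -1/150)
(y(-17, S(3)) + J) - 2333 = (-1/150 - 947) - 2333 = -142051/150 - 2333 = -492001/150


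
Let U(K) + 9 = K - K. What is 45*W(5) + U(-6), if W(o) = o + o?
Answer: 441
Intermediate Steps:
W(o) = 2*o
U(K) = -9 (U(K) = -9 + (K - K) = -9 + 0 = -9)
45*W(5) + U(-6) = 45*(2*5) - 9 = 45*10 - 9 = 450 - 9 = 441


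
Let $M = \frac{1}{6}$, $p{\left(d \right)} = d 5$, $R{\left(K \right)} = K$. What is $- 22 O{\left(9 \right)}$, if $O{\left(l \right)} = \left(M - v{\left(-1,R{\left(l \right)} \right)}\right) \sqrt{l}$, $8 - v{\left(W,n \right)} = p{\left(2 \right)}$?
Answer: $-143$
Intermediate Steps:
$p{\left(d \right)} = 5 d$
$M = \frac{1}{6} \approx 0.16667$
$v{\left(W,n \right)} = -2$ ($v{\left(W,n \right)} = 8 - 5 \cdot 2 = 8 - 10 = -2$)
$O{\left(l \right)} = \frac{13 \sqrt{l}}{6}$ ($O{\left(l \right)} = \left(\frac{1}{6} - -2\right) \sqrt{l} = \left(\frac{1}{6} + 2\right) \sqrt{l} = \frac{13 \sqrt{l}}{6}$)
$- 22 O{\left(9 \right)} = - 22 \frac{13 \sqrt{9}}{6} = - 22 \cdot \frac{13}{6} \cdot 3 = \left(-22\right) \frac{13}{2} = -143$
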